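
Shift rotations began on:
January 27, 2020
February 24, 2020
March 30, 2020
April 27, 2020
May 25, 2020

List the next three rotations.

June 29, 2020; July 27, 2020; August 31, 2020

These are Mondays with 28, 35, 28, 28-day gaps.
Each is the final Monday of its month — March 30, 2020 is past the 28th, so '4th Monday' doesn't fit.
Last Monday of June 2020: June 29, 2020.
July 2020 ends with Monday July 27, 2020.
Last Monday of August 2020: August 31, 2020.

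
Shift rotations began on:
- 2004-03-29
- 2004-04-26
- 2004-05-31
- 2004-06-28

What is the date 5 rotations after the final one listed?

2004-11-29

All Mondays; the gaps (28, 35, 28) vary with month length.
This is the last Monday of each month.
July 2004 ends with Monday 2004-07-26.
August 2004 ends with Monday 2004-08-30.
September 2004 ends with Monday 2004-09-27.
Last Monday of October 2004: 2004-10-25.
November 2004 ends with Monday 2004-11-29.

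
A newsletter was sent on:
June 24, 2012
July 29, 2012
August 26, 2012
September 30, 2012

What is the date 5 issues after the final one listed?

February 24, 2013

Every date is a Sunday; gaps 35, 28, 35 days.
Each is the last Sunday of its month (at least one falls on the 29th or later, ruling out '4th Sunday').
October 2012 ends with Sunday October 28, 2012.
November 2012 ends with Sunday November 25, 2012.
Last Sunday of December 2012: December 30, 2012.
January 2013 ends with Sunday January 27, 2013.
February 2013 ends with Sunday February 24, 2013.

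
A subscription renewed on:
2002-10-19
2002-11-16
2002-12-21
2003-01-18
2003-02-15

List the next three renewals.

2003-03-15, 2003-04-19, 2003-05-17

These are Saturdays at 28- or 35-day spacing (28, 35, 28, 28).
The pattern: 3rd Saturday of the month.
March 2003 — 3rd Saturday is 2003-03-15.
April 2003 — 3rd Saturday is 2003-04-19.
3rd Saturday of May 2003: 2003-05-17.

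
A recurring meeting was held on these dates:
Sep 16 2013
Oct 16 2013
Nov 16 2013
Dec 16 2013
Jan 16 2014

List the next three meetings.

Each date is the 16th; the gaps (30, 31, 30, 31) track the month lengths.
The rule is the 16th of each month.
February 2014: Feb 16 2014.
March 2014: Mar 16 2014.
April 2014: Apr 16 2014.

Feb 16 2014, Mar 16 2014, Apr 16 2014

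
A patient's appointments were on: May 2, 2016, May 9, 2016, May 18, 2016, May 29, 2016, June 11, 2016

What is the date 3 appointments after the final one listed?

August 1, 2016

Gaps: 7, 9, 11, 13 days — each gap is 2 larger than the previous one.
Next gap: 15 days. June 11, 2016 + 15 days = June 26, 2016.
Next gap: 17 days. June 26, 2016 + 17 days = July 13, 2016.
Next gap: 19 days. July 13, 2016 + 19 days = August 1, 2016.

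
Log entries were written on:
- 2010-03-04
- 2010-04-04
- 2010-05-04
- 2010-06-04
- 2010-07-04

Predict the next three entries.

2010-08-04, 2010-09-04, 2010-10-04

Each date is the 4th; the gaps (31, 30, 31, 30) track the month lengths.
The rule is the 4th of each month.
August 2010: 2010-08-04.
Next: September 2010 → 2010-09-04.
Next: October 2010 → 2010-10-04.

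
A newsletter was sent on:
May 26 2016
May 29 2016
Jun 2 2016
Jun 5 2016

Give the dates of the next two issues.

Gaps: 3, 4, 3 days — not constant, but cyclic with period 2.
The events fall on every Thursday and Sunday.
Next Thursday: Jun 9 2016.
Next Sunday: Jun 12 2016.

Jun 9 2016, Jun 12 2016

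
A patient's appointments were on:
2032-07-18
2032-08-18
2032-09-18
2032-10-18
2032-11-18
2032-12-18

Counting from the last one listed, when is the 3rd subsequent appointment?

2033-03-18

Each date is the 18th; the gaps (31, 31, 30, 31, 30) track the month lengths.
The rule is the 18th of each month.
Next: January 2033 → 2033-01-18.
February 2033: 2033-02-18.
March 2033: 2033-03-18.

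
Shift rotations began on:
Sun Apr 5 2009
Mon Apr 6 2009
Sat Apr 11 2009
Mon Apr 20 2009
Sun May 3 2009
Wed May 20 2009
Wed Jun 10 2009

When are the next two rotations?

The spacing grows by 4 each time: 1, 5, 9, 13, 17, 21 days.
Next gap: 25 days. Wed Jun 10 2009 + 25 days = Sun Jul 5 2009.
Next gap: 29 days. Sun Jul 5 2009 + 29 days = Mon Aug 3 2009.

Sun Jul 5 2009, Mon Aug 3 2009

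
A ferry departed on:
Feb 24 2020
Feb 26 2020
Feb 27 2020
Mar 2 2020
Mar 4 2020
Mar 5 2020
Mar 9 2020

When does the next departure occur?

The gap pattern 2, 1, 4, 2, 1, 4 repeats every 3 events.
These are the Mondays, Wednesdays and Thursdays of each week.
Next Wednesday: Mar 11 2020.

Mar 11 2020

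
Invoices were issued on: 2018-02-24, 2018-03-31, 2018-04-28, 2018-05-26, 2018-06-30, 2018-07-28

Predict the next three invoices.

Every date is a Saturday; gaps 35, 28, 28, 35, 28 days.
Each is the last Saturday of its month (at least one falls on the 29th or later, ruling out '4th Saturday').
August 2018 ends with Saturday 2018-08-25.
Last Saturday of September 2018: 2018-09-29.
Last Saturday of October 2018: 2018-10-27.

2018-08-25, 2018-09-29, 2018-10-27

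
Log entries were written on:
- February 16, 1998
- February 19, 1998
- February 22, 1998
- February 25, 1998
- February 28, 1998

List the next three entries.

March 3, 1998; March 6, 1998; March 9, 1998

The spacing is 3, 3, 3, 3 days — always 3 days.
February 28, 1998 + 3 days = March 3, 1998.
March 3, 1998 + 3 days = March 6, 1998.
March 6, 1998 + 3 days = March 9, 1998.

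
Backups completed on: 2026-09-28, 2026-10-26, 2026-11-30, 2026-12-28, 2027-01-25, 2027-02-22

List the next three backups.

2027-03-29, 2027-04-26, 2027-05-31

These are Mondays with 28, 35, 28, 28, 28-day gaps.
Each is the final Monday of its month — 2026-11-30 is past the 28th, so '4th Monday' doesn't fit.
Last Monday of March 2027: 2027-03-29.
April 2027 ends with Monday 2027-04-26.
May 2027 ends with Monday 2027-05-31.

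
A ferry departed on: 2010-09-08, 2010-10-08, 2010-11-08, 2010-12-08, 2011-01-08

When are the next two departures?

2011-02-08, 2011-03-08

Gaps: 30, 31, 30, 31 days — not constant. Every event is on the 8th of the month.
Pattern: the 8th of each month.
Next: February 2011 → 2011-02-08.
March 2011: 2011-03-08.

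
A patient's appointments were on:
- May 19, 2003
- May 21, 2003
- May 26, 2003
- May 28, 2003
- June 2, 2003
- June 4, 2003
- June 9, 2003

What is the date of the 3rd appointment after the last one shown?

Every event lands on a Monday or Wednesday (gaps cycle 2, 5, 2, 5, 2, 5).
So the schedule is: every Monday and Wednesday.
The following Wednesday is June 11, 2003.
Next Monday: June 16, 2003.
The following Wednesday is June 18, 2003.

June 18, 2003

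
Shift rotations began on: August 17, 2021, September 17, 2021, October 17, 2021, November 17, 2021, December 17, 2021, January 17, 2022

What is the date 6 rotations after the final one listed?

July 17, 2022

Gaps: 31, 30, 31, 30, 31 days — not constant. Every event is on the 17th of the month.
Pattern: the 17th of each month.
February 2022: February 17, 2022.
Next: March 2022 → March 17, 2022.
April 2022: April 17, 2022.
Next: May 2022 → May 17, 2022.
June 2022: June 17, 2022.
July 2022: July 17, 2022.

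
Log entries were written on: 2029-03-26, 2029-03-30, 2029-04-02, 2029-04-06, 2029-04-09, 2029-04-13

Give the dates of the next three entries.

Gaps: 4, 3, 4, 3, 4 days — not constant, but cyclic with period 2.
The events fall on every Monday and Friday.
The following Monday is 2029-04-16.
The following Friday is 2029-04-20.
Next Monday: 2029-04-23.

2029-04-16, 2029-04-20, 2029-04-23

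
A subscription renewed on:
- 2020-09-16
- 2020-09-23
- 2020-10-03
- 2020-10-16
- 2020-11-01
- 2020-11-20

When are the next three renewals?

Intervals are 7, 10, 13, 16, 19 days — an arithmetic progression with common difference 3.
Next gap: 22 days. 2020-11-20 + 22 days = 2020-12-12.
Next gap: 25 days. 2020-12-12 + 25 days = 2021-01-06.
Next gap: 28 days. 2021-01-06 + 28 days = 2021-02-03.

2020-12-12, 2021-01-06, 2021-02-03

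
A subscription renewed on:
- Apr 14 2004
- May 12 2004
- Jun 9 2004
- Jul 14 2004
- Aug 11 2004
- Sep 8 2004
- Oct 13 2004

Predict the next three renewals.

Nov 10 2004, Dec 8 2004, Jan 12 2005

These are Wednesdays at 28- or 35-day spacing (28, 28, 35, 28, 28, 35).
The pattern: 2nd Wednesday of the month.
November 2004 — 2nd Wednesday is Nov 10 2004.
December 2004 — 2nd Wednesday is Dec 8 2004.
2nd Wednesday of January 2005: Jan 12 2005.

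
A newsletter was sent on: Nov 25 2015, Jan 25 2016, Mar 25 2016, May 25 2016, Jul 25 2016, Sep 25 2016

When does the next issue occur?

Nov 25 2016

Gaps: 61, 60, 61, 61, 62 days — not constant. Every event is on the 25th of the month.
Pattern: the 25th of every 2 months.
Next: November 2016 → Nov 25 2016.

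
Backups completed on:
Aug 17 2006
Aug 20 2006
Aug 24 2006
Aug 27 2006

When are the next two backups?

Aug 31 2006, Sep 3 2006

The gap pattern 3, 4, 3 repeats every 2 events.
These are the Thursdays and Sundays of each week.
Next Thursday: Aug 31 2006.
Next Sunday: Sep 3 2006.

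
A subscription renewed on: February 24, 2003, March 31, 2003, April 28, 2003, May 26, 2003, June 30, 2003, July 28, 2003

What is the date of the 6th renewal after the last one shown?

January 26, 2004

Every date is a Monday; gaps 35, 28, 28, 35, 28 days.
Each is the last Monday of its month (at least one falls on the 29th or later, ruling out '4th Monday').
Last Monday of August 2003: August 25, 2003.
Last Monday of September 2003: September 29, 2003.
Last Monday of October 2003: October 27, 2003.
Last Monday of November 2003: November 24, 2003.
Last Monday of December 2003: December 29, 2003.
Last Monday of January 2004: January 26, 2004.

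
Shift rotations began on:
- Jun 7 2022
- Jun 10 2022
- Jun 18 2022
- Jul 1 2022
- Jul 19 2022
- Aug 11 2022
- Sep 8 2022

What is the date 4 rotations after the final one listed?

Feb 17 2023

Gaps: 3, 8, 13, 18, 23, 28 days — each gap is 5 larger than the previous one.
Next gap: 33 days. Sep 8 2022 + 33 days = Oct 11 2022.
Next gap: 38 days. Oct 11 2022 + 38 days = Nov 18 2022.
Next gap: 43 days. Nov 18 2022 + 43 days = Dec 31 2022.
Next gap: 48 days. Dec 31 2022 + 48 days = Feb 17 2023.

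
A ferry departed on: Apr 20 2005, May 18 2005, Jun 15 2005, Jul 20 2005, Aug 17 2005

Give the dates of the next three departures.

All dates are Wednesdays, 28, 28, 35, 28 days apart.
Specifically, the 3rd Wednesday of each month.
September 2005 — 3rd Wednesday is Sep 21 2005.
October 2005 — 3rd Wednesday is Oct 19 2005.
3rd Wednesday of November 2005: Nov 16 2005.

Sep 21 2005, Oct 19 2005, Nov 16 2005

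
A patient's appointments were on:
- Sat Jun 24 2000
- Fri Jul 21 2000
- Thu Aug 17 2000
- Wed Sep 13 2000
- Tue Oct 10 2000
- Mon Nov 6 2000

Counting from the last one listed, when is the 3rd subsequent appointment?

Fri Jan 26 2001

The spacing is 27, 27, 27, 27, 27 days — always 27 days.
Mon Nov 6 2000 + 27 days = Sun Dec 3 2000.
Sun Dec 3 2000 + 27 days = Sat Dec 30 2000.
Sat Dec 30 2000 + 27 days = Fri Jan 26 2001.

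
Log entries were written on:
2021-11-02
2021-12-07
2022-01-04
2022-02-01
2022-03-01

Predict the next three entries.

2022-04-05, 2022-05-03, 2022-06-07

These are Tuesdays at 28- or 35-day spacing (35, 28, 28, 28).
The pattern: 1st Tuesday of the month.
April 2022 — 1st Tuesday is 2022-04-05.
May 2022 — 1st Tuesday is 2022-05-03.
1st Tuesday of June 2022: 2022-06-07.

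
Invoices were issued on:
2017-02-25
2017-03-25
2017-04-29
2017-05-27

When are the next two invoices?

2017-06-24, 2017-07-29

These are Saturdays with 28, 35, 28-day gaps.
Each is the final Saturday of its month — 2017-04-29 is past the 28th, so '4th Saturday' doesn't fit.
June 2017 ends with Saturday 2017-06-24.
July 2017 ends with Saturday 2017-07-29.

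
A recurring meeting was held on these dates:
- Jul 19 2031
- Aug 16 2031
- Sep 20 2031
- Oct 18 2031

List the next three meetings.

Nov 15 2031, Dec 20 2031, Jan 17 2032

All dates are Saturdays, 28, 35, 28 days apart.
Specifically, the 3rd Saturday of each month.
November 2031 — 3rd Saturday is Nov 15 2031.
December 2031 — 3rd Saturday is Dec 20 2031.
January 2032 — 3rd Saturday is Jan 17 2032.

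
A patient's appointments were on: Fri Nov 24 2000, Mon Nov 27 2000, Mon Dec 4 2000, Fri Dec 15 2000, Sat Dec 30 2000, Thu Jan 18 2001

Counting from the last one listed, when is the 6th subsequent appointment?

Sat Aug 4 2001

The spacing grows by 4 each time: 3, 7, 11, 15, 19 days.
Next gap: 23 days. Thu Jan 18 2001 + 23 days = Sat Feb 10 2001.
Next gap: 27 days. Sat Feb 10 2001 + 27 days = Fri Mar 9 2001.
Next gap: 31 days. Fri Mar 9 2001 + 31 days = Mon Apr 9 2001.
Next gap: 35 days. Mon Apr 9 2001 + 35 days = Mon May 14 2001.
Next gap: 39 days. Mon May 14 2001 + 39 days = Fri Jun 22 2001.
Next gap: 43 days. Fri Jun 22 2001 + 43 days = Sat Aug 4 2001.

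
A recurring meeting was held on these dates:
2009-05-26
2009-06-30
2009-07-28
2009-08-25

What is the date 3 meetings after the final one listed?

These are Tuesdays with 35, 28, 28-day gaps.
Each is the final Tuesday of its month — 2009-06-30 is past the 28th, so '4th Tuesday' doesn't fit.
Last Tuesday of September 2009: 2009-09-29.
Last Tuesday of October 2009: 2009-10-27.
Last Tuesday of November 2009: 2009-11-24.

2009-11-24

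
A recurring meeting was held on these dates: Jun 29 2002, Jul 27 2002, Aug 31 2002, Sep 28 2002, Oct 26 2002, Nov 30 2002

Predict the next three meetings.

These are Saturdays with 28, 35, 28, 28, 35-day gaps.
Each is the final Saturday of its month — Jun 29 2002 is past the 28th, so '4th Saturday' doesn't fit.
Last Saturday of December 2002: Dec 28 2002.
January 2003 ends with Saturday Jan 25 2003.
Last Saturday of February 2003: Feb 22 2003.

Dec 28 2002, Jan 25 2003, Feb 22 2003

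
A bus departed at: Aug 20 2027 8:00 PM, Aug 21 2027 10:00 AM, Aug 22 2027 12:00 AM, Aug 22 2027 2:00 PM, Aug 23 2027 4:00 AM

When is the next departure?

The interval is a steady 14 hours (14, 14, 14, 14).
Aug 23 2027 4:00 AM + 14 h = Aug 23 2027 6:00 PM.

Aug 23 2027 6:00 PM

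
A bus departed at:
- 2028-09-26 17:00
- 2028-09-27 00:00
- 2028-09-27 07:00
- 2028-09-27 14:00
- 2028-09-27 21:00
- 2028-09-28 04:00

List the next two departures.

2028-09-28 11:00, 2028-09-28 18:00

The interval is a steady 7 hours (7, 7, 7, 7, 7).
2028-09-28 04:00 + 7 h = 2028-09-28 11:00.
2028-09-28 11:00 + 7 h = 2028-09-28 18:00.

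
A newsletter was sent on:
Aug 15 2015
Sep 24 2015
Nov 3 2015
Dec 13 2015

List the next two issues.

Jan 22 2016, Mar 2 2016

Every event comes 40 days after the last (40, 40, 40).
Dec 13 2015 + 40 days = Jan 22 2016.
Jan 22 2016 + 40 days = Mar 2 2016.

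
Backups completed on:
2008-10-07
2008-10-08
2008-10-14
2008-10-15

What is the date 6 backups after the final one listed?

2008-11-05

Gaps: 1, 6, 1 days — not constant, but cyclic with period 2.
The events fall on every Tuesday and Wednesday.
Next Tuesday: 2008-10-21.
Next Wednesday: 2008-10-22.
The following Tuesday is 2008-10-28.
The following Wednesday is 2008-10-29.
Next Tuesday: 2008-11-04.
The following Wednesday is 2008-11-05.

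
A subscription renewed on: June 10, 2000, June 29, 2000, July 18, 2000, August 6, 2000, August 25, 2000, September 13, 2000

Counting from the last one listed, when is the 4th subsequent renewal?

November 28, 2000

Gaps between consecutive events: 19, 19, 19, 19, 19 days — a constant 19-day interval.
September 13, 2000 + 19 days = October 2, 2000.
October 2, 2000 + 19 days = October 21, 2000.
October 21, 2000 + 19 days = November 9, 2000.
November 9, 2000 + 19 days = November 28, 2000.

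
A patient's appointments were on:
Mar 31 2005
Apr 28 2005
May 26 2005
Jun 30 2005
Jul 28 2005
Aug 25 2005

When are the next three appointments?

Every date is a Thursday; gaps 28, 28, 35, 28, 28 days.
Each is the last Thursday of its month (at least one falls on the 29th or later, ruling out '4th Thursday').
September 2005 ends with Thursday Sep 29 2005.
Last Thursday of October 2005: Oct 27 2005.
Last Thursday of November 2005: Nov 24 2005.

Sep 29 2005, Oct 27 2005, Nov 24 2005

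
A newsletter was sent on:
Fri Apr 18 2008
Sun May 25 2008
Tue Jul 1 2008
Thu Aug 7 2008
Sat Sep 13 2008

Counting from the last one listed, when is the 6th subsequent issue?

Thu Apr 23 2009

Gaps between consecutive events: 37, 37, 37, 37 days — a constant 37-day interval.
Sat Sep 13 2008 + 37 days = Mon Oct 20 2008.
Mon Oct 20 2008 + 37 days = Wed Nov 26 2008.
Wed Nov 26 2008 + 37 days = Fri Jan 2 2009.
Fri Jan 2 2009 + 37 days = Sun Feb 8 2009.
Sun Feb 8 2009 + 37 days = Tue Mar 17 2009.
Tue Mar 17 2009 + 37 days = Thu Apr 23 2009.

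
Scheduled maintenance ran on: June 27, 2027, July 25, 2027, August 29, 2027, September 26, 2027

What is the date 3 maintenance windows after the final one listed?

December 26, 2027

These are Sundays with 28, 35, 28-day gaps.
Each is the final Sunday of its month — August 29, 2027 is past the 28th, so '4th Sunday' doesn't fit.
Last Sunday of October 2027: October 31, 2027.
November 2027 ends with Sunday November 28, 2027.
Last Sunday of December 2027: December 26, 2027.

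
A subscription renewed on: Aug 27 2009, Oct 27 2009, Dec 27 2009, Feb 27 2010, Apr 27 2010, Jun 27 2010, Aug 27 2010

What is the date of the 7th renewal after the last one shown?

Gaps: 61, 61, 62, 59, 61, 61 days — not constant. Every event is on the 27th of the month.
Pattern: the 27th of every 2 months.
October 2010: Oct 27 2010.
December 2010: Dec 27 2010.
February 2011: Feb 27 2011.
April 2011: Apr 27 2011.
Next: June 2011 → Jun 27 2011.
August 2011: Aug 27 2011.
October 2011: Oct 27 2011.

Oct 27 2011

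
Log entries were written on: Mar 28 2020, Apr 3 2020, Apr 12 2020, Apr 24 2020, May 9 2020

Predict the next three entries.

Intervals are 6, 9, 12, 15 days — an arithmetic progression with common difference 3.
Next gap: 18 days. May 9 2020 + 18 days = May 27 2020.
Next gap: 21 days. May 27 2020 + 21 days = Jun 17 2020.
Next gap: 24 days. Jun 17 2020 + 24 days = Jul 11 2020.

May 27 2020, Jun 17 2020, Jul 11 2020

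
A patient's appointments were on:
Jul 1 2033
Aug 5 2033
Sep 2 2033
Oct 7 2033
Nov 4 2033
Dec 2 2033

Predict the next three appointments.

All dates are Fridays, 35, 28, 35, 28, 28 days apart.
Specifically, the 1st Friday of each month.
January 2034 — 1st Friday is Jan 6 2034.
February 2034 — 1st Friday is Feb 3 2034.
1st Friday of March 2034: Mar 3 2034.

Jan 6 2034, Feb 3 2034, Mar 3 2034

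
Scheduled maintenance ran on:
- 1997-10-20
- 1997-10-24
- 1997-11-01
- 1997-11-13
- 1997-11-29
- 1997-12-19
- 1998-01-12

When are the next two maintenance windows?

The spacing grows by 4 each time: 4, 8, 12, 16, 20, 24 days.
Next gap: 28 days. 1998-01-12 + 28 days = 1998-02-09.
Next gap: 32 days. 1998-02-09 + 32 days = 1998-03-13.

1998-02-09, 1998-03-13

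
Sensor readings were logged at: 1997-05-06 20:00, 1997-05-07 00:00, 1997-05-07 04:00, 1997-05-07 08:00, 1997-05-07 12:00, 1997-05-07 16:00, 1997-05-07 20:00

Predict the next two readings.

The interval is a steady 4 hours (4, 4, 4, 4, 4, 4).
1997-05-07 20:00 + 4 h = 1997-05-08 00:00.
1997-05-08 00:00 + 4 h = 1997-05-08 04:00.

1997-05-08 00:00, 1997-05-08 04:00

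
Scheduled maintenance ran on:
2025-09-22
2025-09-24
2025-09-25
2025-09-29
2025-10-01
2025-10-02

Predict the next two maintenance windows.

The gap pattern 2, 1, 4, 2, 1 repeats every 3 events.
These are the Mondays, Wednesdays and Thursdays of each week.
Next Monday: 2025-10-06.
The following Wednesday is 2025-10-08.

2025-10-06, 2025-10-08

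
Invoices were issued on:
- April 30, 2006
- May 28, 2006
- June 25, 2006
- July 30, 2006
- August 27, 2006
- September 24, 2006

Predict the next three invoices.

October 29, 2006; November 26, 2006; December 31, 2006

Every date is a Sunday; gaps 28, 28, 35, 28, 28 days.
Each is the last Sunday of its month (at least one falls on the 29th or later, ruling out '4th Sunday').
Last Sunday of October 2006: October 29, 2006.
November 2006 ends with Sunday November 26, 2006.
December 2006 ends with Sunday December 31, 2006.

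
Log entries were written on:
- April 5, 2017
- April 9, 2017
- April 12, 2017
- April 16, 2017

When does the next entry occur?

April 19, 2017

Every event lands on a Wednesday or Sunday (gaps cycle 4, 3, 4).
So the schedule is: every Wednesday and Sunday.
The following Wednesday is April 19, 2017.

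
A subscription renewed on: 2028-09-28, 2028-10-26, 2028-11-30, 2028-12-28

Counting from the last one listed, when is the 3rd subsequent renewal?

Every date is a Thursday; gaps 28, 35, 28 days.
Each is the last Thursday of its month (at least one falls on the 29th or later, ruling out '4th Thursday').
January 2029 ends with Thursday 2029-01-25.
February 2029 ends with Thursday 2029-02-22.
Last Thursday of March 2029: 2029-03-29.

2029-03-29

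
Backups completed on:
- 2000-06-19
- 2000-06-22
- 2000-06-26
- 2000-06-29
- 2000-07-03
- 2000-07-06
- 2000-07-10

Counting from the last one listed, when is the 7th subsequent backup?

2000-08-03

Gaps: 3, 4, 3, 4, 3, 4 days — not constant, but cyclic with period 2.
The events fall on every Monday and Thursday.
The following Thursday is 2000-07-13.
The following Monday is 2000-07-17.
The following Thursday is 2000-07-20.
Next Monday: 2000-07-24.
The following Thursday is 2000-07-27.
Next Monday: 2000-07-31.
Next Thursday: 2000-08-03.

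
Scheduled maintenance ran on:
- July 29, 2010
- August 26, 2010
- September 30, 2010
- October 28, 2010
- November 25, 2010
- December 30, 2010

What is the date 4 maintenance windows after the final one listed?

These are Thursdays with 28, 35, 28, 28, 35-day gaps.
Each is the final Thursday of its month — July 29, 2010 is past the 28th, so '4th Thursday' doesn't fit.
Last Thursday of January 2011: January 27, 2011.
Last Thursday of February 2011: February 24, 2011.
Last Thursday of March 2011: March 31, 2011.
Last Thursday of April 2011: April 28, 2011.

April 28, 2011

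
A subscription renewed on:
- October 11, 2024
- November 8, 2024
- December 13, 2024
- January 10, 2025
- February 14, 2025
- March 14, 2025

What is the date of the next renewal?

These are Fridays at 28- or 35-day spacing (28, 35, 28, 35, 28).
The pattern: 2nd Friday of the month.
2nd Friday of April 2025: April 11, 2025.

April 11, 2025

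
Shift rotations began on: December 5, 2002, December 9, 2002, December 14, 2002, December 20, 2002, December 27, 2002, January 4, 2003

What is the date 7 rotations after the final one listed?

March 29, 2003

Intervals are 4, 5, 6, 7, 8 days — an arithmetic progression with common difference 1.
Next gap: 9 days. January 4, 2003 + 9 days = January 13, 2003.
Next gap: 10 days. January 13, 2003 + 10 days = January 23, 2003.
Next gap: 11 days. January 23, 2003 + 11 days = February 3, 2003.
Next gap: 12 days. February 3, 2003 + 12 days = February 15, 2003.
Next gap: 13 days. February 15, 2003 + 13 days = February 28, 2003.
Next gap: 14 days. February 28, 2003 + 14 days = March 14, 2003.
Next gap: 15 days. March 14, 2003 + 15 days = March 29, 2003.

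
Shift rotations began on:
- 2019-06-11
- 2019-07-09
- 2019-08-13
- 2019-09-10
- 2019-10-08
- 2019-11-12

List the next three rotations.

All dates are Tuesdays, 28, 35, 28, 28, 35 days apart.
Specifically, the 2nd Tuesday of each month.
2nd Tuesday of December 2019: 2019-12-10.
January 2020 — 2nd Tuesday is 2020-01-14.
February 2020 — 2nd Tuesday is 2020-02-11.

2019-12-10, 2020-01-14, 2020-02-11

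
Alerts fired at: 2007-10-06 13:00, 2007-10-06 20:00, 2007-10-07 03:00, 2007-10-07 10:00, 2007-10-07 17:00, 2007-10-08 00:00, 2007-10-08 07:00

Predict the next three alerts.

Spacing: 7, 7, 7, 7, 7, 7 h — constant 7 h.
2007-10-08 07:00 + 7 h = 2007-10-08 14:00.
2007-10-08 14:00 + 7 h = 2007-10-08 21:00.
2007-10-08 21:00 + 7 h = 2007-10-09 04:00.

2007-10-08 14:00, 2007-10-08 21:00, 2007-10-09 04:00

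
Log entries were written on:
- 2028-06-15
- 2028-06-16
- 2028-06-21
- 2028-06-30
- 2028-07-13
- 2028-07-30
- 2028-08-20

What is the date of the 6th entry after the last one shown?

2029-03-18

Intervals are 1, 5, 9, 13, 17, 21 days — an arithmetic progression with common difference 4.
Next gap: 25 days. 2028-08-20 + 25 days = 2028-09-14.
Next gap: 29 days. 2028-09-14 + 29 days = 2028-10-13.
Next gap: 33 days. 2028-10-13 + 33 days = 2028-11-15.
Next gap: 37 days. 2028-11-15 + 37 days = 2028-12-22.
Next gap: 41 days. 2028-12-22 + 41 days = 2029-02-01.
Next gap: 45 days. 2029-02-01 + 45 days = 2029-03-18.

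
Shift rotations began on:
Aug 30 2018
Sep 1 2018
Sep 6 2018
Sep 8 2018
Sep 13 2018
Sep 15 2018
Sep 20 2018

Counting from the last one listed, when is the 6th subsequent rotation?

Oct 11 2018

Every event lands on a Thursday or Saturday (gaps cycle 2, 5, 2, 5, 2, 5).
So the schedule is: every Thursday and Saturday.
Next Saturday: Sep 22 2018.
Next Thursday: Sep 27 2018.
Next Saturday: Sep 29 2018.
The following Thursday is Oct 4 2018.
The following Saturday is Oct 6 2018.
Next Thursday: Oct 11 2018.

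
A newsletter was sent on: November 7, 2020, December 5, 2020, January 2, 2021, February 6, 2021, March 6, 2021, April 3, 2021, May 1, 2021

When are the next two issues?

June 5, 2021; July 3, 2021

All dates are Saturdays, 28, 28, 35, 28, 28, 28 days apart.
Specifically, the 1st Saturday of each month.
1st Saturday of June 2021: June 5, 2021.
July 2021 — 1st Saturday is July 3, 2021.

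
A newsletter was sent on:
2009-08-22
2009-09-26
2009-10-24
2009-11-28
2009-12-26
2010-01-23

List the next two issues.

Gaps: 35, 28, 35, 28, 28 days — a mix of 28 and 35. Every date is a Saturday.
Each is the 4th Saturday of its month.
4th Saturday of February 2010: 2010-02-27.
March 2010 — 4th Saturday is 2010-03-27.

2010-02-27, 2010-03-27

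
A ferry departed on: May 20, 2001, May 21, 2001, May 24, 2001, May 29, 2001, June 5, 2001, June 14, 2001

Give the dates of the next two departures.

June 25, 2001; July 8, 2001

Gaps: 1, 3, 5, 7, 9 days — each gap is 2 larger than the previous one.
Next gap: 11 days. June 14, 2001 + 11 days = June 25, 2001.
Next gap: 13 days. June 25, 2001 + 13 days = July 8, 2001.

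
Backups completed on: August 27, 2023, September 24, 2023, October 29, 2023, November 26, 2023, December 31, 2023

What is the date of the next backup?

Every date is a Sunday; gaps 28, 35, 28, 35 days.
Each is the last Sunday of its month (at least one falls on the 29th or later, ruling out '4th Sunday').
Last Sunday of January 2024: January 28, 2024.

January 28, 2024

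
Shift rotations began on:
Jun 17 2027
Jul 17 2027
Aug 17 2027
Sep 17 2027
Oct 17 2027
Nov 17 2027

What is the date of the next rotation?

Each date is the 17th; the gaps (30, 31, 31, 30, 31) track the month lengths.
The rule is the 17th of each month.
Next: December 2027 → Dec 17 2027.

Dec 17 2027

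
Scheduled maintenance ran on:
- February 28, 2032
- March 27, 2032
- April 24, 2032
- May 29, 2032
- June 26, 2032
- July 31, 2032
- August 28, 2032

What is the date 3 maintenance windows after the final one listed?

These are Saturdays with 28, 28, 35, 28, 35, 28-day gaps.
Each is the final Saturday of its month — May 29, 2032 is past the 28th, so '4th Saturday' doesn't fit.
September 2032 ends with Saturday September 25, 2032.
October 2032 ends with Saturday October 30, 2032.
Last Saturday of November 2032: November 27, 2032.

November 27, 2032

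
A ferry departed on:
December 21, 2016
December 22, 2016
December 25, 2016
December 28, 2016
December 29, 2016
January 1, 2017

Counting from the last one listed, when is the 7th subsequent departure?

The gap pattern 1, 3, 3, 1, 3 repeats every 3 events.
These are the Wednesdays, Thursdays and Sundays of each week.
The following Wednesday is January 4, 2017.
The following Thursday is January 5, 2017.
The following Sunday is January 8, 2017.
The following Wednesday is January 11, 2017.
The following Thursday is January 12, 2017.
The following Sunday is January 15, 2017.
The following Wednesday is January 18, 2017.

January 18, 2017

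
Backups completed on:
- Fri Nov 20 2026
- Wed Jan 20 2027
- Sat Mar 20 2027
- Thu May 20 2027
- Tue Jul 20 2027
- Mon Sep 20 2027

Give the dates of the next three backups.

Sat Nov 20 2027, Thu Jan 20 2028, Mon Mar 20 2028

Each date is the 20th; the gaps (61, 59, 61, 61, 62) track the month lengths.
The rule is the 20th of every 2 months.
November 2027: Sat Nov 20 2027.
January 2028: Thu Jan 20 2028.
March 2028: Mon Mar 20 2028.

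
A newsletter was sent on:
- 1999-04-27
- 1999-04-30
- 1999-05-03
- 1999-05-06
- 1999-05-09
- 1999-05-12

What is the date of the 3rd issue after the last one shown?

Gaps between consecutive events: 3, 3, 3, 3, 3 days — a constant 3-day interval.
1999-05-12 + 3 days = 1999-05-15.
1999-05-15 + 3 days = 1999-05-18.
1999-05-18 + 3 days = 1999-05-21.

1999-05-21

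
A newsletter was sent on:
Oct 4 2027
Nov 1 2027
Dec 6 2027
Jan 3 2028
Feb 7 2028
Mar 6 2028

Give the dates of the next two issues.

Apr 3 2028, May 1 2028

All dates are Mondays, 28, 35, 28, 35, 28 days apart.
Specifically, the 1st Monday of each month.
April 2028 — 1st Monday is Apr 3 2028.
May 2028 — 1st Monday is May 1 2028.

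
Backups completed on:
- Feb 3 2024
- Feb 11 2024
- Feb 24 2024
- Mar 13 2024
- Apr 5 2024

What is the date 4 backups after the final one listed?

Aug 25 2024

Gaps: 8, 13, 18, 23 days — each gap is 5 larger than the previous one.
Next gap: 28 days. Apr 5 2024 + 28 days = May 3 2024.
Next gap: 33 days. May 3 2024 + 33 days = Jun 5 2024.
Next gap: 38 days. Jun 5 2024 + 38 days = Jul 13 2024.
Next gap: 43 days. Jul 13 2024 + 43 days = Aug 25 2024.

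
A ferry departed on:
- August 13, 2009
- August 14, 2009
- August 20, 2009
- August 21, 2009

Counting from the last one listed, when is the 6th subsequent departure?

September 11, 2009

Every event lands on a Thursday or Friday (gaps cycle 1, 6, 1).
So the schedule is: every Thursday and Friday.
The following Thursday is August 27, 2009.
The following Friday is August 28, 2009.
The following Thursday is September 3, 2009.
The following Friday is September 4, 2009.
The following Thursday is September 10, 2009.
The following Friday is September 11, 2009.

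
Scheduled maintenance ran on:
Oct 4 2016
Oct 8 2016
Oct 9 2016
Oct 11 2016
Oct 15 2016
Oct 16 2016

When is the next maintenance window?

Gaps: 4, 1, 2, 4, 1 days — not constant, but cyclic with period 3.
The events fall on every Tuesday, Saturday and Sunday.
Next Tuesday: Oct 18 2016.

Oct 18 2016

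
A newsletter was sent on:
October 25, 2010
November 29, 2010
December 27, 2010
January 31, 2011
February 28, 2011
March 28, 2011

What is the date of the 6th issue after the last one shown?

September 26, 2011

These are Mondays with 35, 28, 35, 28, 28-day gaps.
Each is the final Monday of its month — November 29, 2010 is past the 28th, so '4th Monday' doesn't fit.
April 2011 ends with Monday April 25, 2011.
May 2011 ends with Monday May 30, 2011.
Last Monday of June 2011: June 27, 2011.
July 2011 ends with Monday July 25, 2011.
Last Monday of August 2011: August 29, 2011.
Last Monday of September 2011: September 26, 2011.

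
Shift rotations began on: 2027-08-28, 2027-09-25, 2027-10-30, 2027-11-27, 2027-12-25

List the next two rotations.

These are Saturdays with 28, 35, 28, 28-day gaps.
Each is the final Saturday of its month — 2027-10-30 is past the 28th, so '4th Saturday' doesn't fit.
Last Saturday of January 2028: 2028-01-29.
Last Saturday of February 2028: 2028-02-26.

2028-01-29, 2028-02-26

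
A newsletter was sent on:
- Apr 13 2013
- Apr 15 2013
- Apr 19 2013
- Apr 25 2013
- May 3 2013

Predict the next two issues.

The spacing grows by 2 each time: 2, 4, 6, 8 days.
Next gap: 10 days. May 3 2013 + 10 days = May 13 2013.
Next gap: 12 days. May 13 2013 + 12 days = May 25 2013.

May 13 2013, May 25 2013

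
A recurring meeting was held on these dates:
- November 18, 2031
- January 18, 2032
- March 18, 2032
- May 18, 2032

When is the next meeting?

July 18, 2032

Gaps: 61, 60, 61 days — not constant. Every event is on the 18th of the month.
Pattern: the 18th of every 2 months.
Next: July 2032 → July 18, 2032.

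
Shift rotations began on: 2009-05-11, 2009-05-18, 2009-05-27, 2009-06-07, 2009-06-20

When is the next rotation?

Gaps: 7, 9, 11, 13 days — each gap is 2 larger than the previous one.
Next gap: 15 days. 2009-06-20 + 15 days = 2009-07-05.

2009-07-05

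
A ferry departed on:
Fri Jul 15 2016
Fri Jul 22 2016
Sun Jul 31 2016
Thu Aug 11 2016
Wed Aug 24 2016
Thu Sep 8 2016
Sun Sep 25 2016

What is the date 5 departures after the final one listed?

The spacing grows by 2 each time: 7, 9, 11, 13, 15, 17 days.
Next gap: 19 days. Sun Sep 25 2016 + 19 days = Fri Oct 14 2016.
Next gap: 21 days. Fri Oct 14 2016 + 21 days = Fri Nov 4 2016.
Next gap: 23 days. Fri Nov 4 2016 + 23 days = Sun Nov 27 2016.
Next gap: 25 days. Sun Nov 27 2016 + 25 days = Thu Dec 22 2016.
Next gap: 27 days. Thu Dec 22 2016 + 27 days = Wed Jan 18 2017.

Wed Jan 18 2017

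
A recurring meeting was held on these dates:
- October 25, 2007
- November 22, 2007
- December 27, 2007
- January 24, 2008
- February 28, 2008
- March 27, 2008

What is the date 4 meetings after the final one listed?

These are Thursdays at 28- or 35-day spacing (28, 35, 28, 35, 28).
The pattern: 4th Thursday of the month.
April 2008 — 4th Thursday is April 24, 2008.
May 2008 — 4th Thursday is May 22, 2008.
4th Thursday of June 2008: June 26, 2008.
4th Thursday of July 2008: July 24, 2008.

July 24, 2008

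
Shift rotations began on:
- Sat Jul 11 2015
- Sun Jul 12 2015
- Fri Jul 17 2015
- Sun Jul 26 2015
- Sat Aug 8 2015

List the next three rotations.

Tue Aug 25 2015, Tue Sep 15 2015, Sat Oct 10 2015

Intervals are 1, 5, 9, 13 days — an arithmetic progression with common difference 4.
Next gap: 17 days. Sat Aug 8 2015 + 17 days = Tue Aug 25 2015.
Next gap: 21 days. Tue Aug 25 2015 + 21 days = Tue Sep 15 2015.
Next gap: 25 days. Tue Sep 15 2015 + 25 days = Sat Oct 10 2015.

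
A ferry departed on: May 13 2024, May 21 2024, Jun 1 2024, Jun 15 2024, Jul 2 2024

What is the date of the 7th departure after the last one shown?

Jan 21 2025

Gaps: 8, 11, 14, 17 days — each gap is 3 larger than the previous one.
Next gap: 20 days. Jul 2 2024 + 20 days = Jul 22 2024.
Next gap: 23 days. Jul 22 2024 + 23 days = Aug 14 2024.
Next gap: 26 days. Aug 14 2024 + 26 days = Sep 9 2024.
Next gap: 29 days. Sep 9 2024 + 29 days = Oct 8 2024.
Next gap: 32 days. Oct 8 2024 + 32 days = Nov 9 2024.
Next gap: 35 days. Nov 9 2024 + 35 days = Dec 14 2024.
Next gap: 38 days. Dec 14 2024 + 38 days = Jan 21 2025.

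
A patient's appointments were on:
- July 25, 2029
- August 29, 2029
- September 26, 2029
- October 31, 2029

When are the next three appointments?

November 28, 2029; December 26, 2029; January 30, 2030

These are Wednesdays with 35, 28, 35-day gaps.
Each is the final Wednesday of its month — August 29, 2029 is past the 28th, so '4th Wednesday' doesn't fit.
Last Wednesday of November 2029: November 28, 2029.
December 2029 ends with Wednesday December 26, 2029.
Last Wednesday of January 2030: January 30, 2030.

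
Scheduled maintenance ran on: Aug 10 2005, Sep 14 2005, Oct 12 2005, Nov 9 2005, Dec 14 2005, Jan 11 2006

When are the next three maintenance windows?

Feb 8 2006, Mar 8 2006, Apr 12 2006

All dates are Wednesdays, 35, 28, 28, 35, 28 days apart.
Specifically, the 2nd Wednesday of each month.
2nd Wednesday of February 2006: Feb 8 2006.
2nd Wednesday of March 2006: Mar 8 2006.
April 2006 — 2nd Wednesday is Apr 12 2006.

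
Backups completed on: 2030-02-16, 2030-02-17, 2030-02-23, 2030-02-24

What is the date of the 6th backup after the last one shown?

Gaps: 1, 6, 1 days — not constant, but cyclic with period 2.
The events fall on every Saturday and Sunday.
The following Saturday is 2030-03-02.
The following Sunday is 2030-03-03.
Next Saturday: 2030-03-09.
The following Sunday is 2030-03-10.
Next Saturday: 2030-03-16.
Next Sunday: 2030-03-17.

2030-03-17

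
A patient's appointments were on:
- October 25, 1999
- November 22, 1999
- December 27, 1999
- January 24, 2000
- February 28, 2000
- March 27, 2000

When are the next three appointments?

All dates are Mondays, 28, 35, 28, 35, 28 days apart.
Specifically, the 4th Monday of each month.
4th Monday of April 2000: April 24, 2000.
4th Monday of May 2000: May 22, 2000.
June 2000 — 4th Monday is June 26, 2000.

April 24, 2000; May 22, 2000; June 26, 2000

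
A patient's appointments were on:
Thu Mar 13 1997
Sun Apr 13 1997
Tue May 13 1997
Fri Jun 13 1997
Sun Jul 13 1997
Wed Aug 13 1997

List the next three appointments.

Sat Sep 13 1997, Mon Oct 13 1997, Thu Nov 13 1997

The day-of-month is always 13 (31, 30, 31, 30, 31 days between events).
So this recurs on the 13th of each month.
Next: September 1997 → Sat Sep 13 1997.
October 1997: Mon Oct 13 1997.
November 1997: Thu Nov 13 1997.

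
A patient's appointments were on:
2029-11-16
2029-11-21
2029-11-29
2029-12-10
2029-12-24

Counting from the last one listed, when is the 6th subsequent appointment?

2030-05-20

The spacing grows by 3 each time: 5, 8, 11, 14 days.
Next gap: 17 days. 2029-12-24 + 17 days = 2030-01-10.
Next gap: 20 days. 2030-01-10 + 20 days = 2030-01-30.
Next gap: 23 days. 2030-01-30 + 23 days = 2030-02-22.
Next gap: 26 days. 2030-02-22 + 26 days = 2030-03-20.
Next gap: 29 days. 2030-03-20 + 29 days = 2030-04-18.
Next gap: 32 days. 2030-04-18 + 32 days = 2030-05-20.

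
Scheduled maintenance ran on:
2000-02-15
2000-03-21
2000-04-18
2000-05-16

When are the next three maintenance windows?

Gaps: 35, 28, 28 days — a mix of 28 and 35. Every date is a Tuesday.
Each is the 3rd Tuesday of its month.
3rd Tuesday of June 2000: 2000-06-20.
3rd Tuesday of July 2000: 2000-07-18.
3rd Tuesday of August 2000: 2000-08-15.

2000-06-20, 2000-07-18, 2000-08-15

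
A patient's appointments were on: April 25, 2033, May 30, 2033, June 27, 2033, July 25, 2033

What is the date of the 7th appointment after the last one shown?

February 27, 2034

All Mondays; the gaps (35, 28, 28) vary with month length.
This is the last Monday of each month.
Last Monday of August 2033: August 29, 2033.
September 2033 ends with Monday September 26, 2033.
Last Monday of October 2033: October 31, 2033.
November 2033 ends with Monday November 28, 2033.
Last Monday of December 2033: December 26, 2033.
January 2034 ends with Monday January 30, 2034.
Last Monday of February 2034: February 27, 2034.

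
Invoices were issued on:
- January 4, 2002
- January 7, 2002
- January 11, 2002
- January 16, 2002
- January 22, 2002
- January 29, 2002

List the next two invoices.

Intervals are 3, 4, 5, 6, 7 days — an arithmetic progression with common difference 1.
Next gap: 8 days. January 29, 2002 + 8 days = February 6, 2002.
Next gap: 9 days. February 6, 2002 + 9 days = February 15, 2002.

February 6, 2002; February 15, 2002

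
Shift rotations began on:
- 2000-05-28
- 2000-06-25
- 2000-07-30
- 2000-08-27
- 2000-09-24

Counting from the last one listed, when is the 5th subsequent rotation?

These are Sundays with 28, 35, 28, 28-day gaps.
Each is the final Sunday of its month — 2000-07-30 is past the 28th, so '4th Sunday' doesn't fit.
October 2000 ends with Sunday 2000-10-29.
Last Sunday of November 2000: 2000-11-26.
December 2000 ends with Sunday 2000-12-31.
Last Sunday of January 2001: 2001-01-28.
Last Sunday of February 2001: 2001-02-25.

2001-02-25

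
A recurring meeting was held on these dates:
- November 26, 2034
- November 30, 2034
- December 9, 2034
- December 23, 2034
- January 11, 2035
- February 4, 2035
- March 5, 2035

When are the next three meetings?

Intervals are 4, 9, 14, 19, 24, 29 days — an arithmetic progression with common difference 5.
Next gap: 34 days. March 5, 2035 + 34 days = April 8, 2035.
Next gap: 39 days. April 8, 2035 + 39 days = May 17, 2035.
Next gap: 44 days. May 17, 2035 + 44 days = June 30, 2035.

April 8, 2035; May 17, 2035; June 30, 2035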